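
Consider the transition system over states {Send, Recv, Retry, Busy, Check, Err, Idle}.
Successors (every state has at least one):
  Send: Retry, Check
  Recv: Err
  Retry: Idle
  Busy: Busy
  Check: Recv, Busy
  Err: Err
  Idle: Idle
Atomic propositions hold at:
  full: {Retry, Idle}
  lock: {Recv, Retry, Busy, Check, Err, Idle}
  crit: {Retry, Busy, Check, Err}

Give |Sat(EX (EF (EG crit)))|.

EG crit: greatest fixpoint, start Z0 = {Retry, Busy, Check, Err}, keep only states in Sat with some successor in Z. Z1 = {Busy, Check, Err}; fixed.
Sat(EG crit) = {Busy, Check, Err}
EF (EG crit): least fixpoint, start Z0 = {Busy, Check, Err}, add states with some successor in Z. Z1 = {Send, Recv, Busy, Check, Err}; fixed.
Sat(EF (EG crit)) = {Send, Recv, Busy, Check, Err}
Sat(EX (EF (EG crit))) = {s : some successor in {Send, Recv, Busy, Check, Err}} = {Send, Recv, Busy, Check, Err}
|Sat(EX (EF (EG crit)))| = |{Send, Recv, Busy, Check, Err}| = 5.

5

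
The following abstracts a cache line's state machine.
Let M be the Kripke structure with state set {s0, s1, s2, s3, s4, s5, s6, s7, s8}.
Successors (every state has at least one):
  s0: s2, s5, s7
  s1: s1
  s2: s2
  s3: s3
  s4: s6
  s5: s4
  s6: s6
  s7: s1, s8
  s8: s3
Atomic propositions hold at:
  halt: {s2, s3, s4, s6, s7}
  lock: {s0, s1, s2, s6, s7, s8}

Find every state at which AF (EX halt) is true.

Sat(EX halt) = {s : some successor in {s2, s3, s4, s6, s7}} = {s0, s2, s3, s4, s5, s6, s8}
AF (EX halt): least fixpoint, start Z0 = {s0, s2, s3, s4, s5, s6, s8}, add states with every successor in Z. Already a fixed point.
Sat(AF (EX halt)) = {s0, s2, s3, s4, s5, s6, s8}

{s0, s2, s3, s4, s5, s6, s8}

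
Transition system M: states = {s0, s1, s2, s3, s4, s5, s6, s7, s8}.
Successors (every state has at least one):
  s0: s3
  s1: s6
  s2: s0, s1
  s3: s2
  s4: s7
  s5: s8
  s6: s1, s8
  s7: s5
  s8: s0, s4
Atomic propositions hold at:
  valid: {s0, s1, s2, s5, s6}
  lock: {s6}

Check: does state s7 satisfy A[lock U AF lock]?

AF lock: least fixpoint, start Z0 = {s6}, add states with every successor in Z. Z1 = {s1, s6}; fixed.
Sat(AF lock) = {s1, s6}
A[lock U AF lock]: least fixpoint, start Z0 = Sat(AF lock) = {s1, s6}, add states in Sat(lock) with every successor in Z. Already a fixed point.
Sat(A[lock U AF lock]) = {s1, s6}
s7 ∉ Sat(A[lock U AF lock]) = {s1, s6}, so the formula does not hold at s7.

No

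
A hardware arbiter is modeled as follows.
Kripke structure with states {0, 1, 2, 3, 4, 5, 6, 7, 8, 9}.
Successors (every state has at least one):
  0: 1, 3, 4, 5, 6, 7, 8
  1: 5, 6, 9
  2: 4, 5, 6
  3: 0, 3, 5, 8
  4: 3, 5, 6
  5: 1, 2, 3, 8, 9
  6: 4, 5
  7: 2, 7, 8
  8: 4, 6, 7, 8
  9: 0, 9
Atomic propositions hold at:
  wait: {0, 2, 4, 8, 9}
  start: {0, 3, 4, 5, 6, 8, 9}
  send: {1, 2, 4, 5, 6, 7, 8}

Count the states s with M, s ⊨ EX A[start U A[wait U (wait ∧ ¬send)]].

4

Sat(¬send) = {0, 3, 9}
Sat(wait ∧ ¬send) = {0, 9}
A[wait U (wait ∧ ¬send)]: least fixpoint, start Z0 = Sat((wait ∧ ¬send)) = {0, 9}, add states in Sat(wait) with every successor in Z. Already a fixed point.
Sat(A[wait U (wait ∧ ¬send)]) = {0, 9}
A[start U A[wait U (wait ∧ ¬send)]]: least fixpoint, start Z0 = Sat(A[wait U (wait ∧ ¬send)]) = {0, 9}, add states in Sat(start) with every successor in Z. Already a fixed point.
Sat(A[start U A[wait U (wait ∧ ¬send)]]) = {0, 9}
Sat(EX A[start U A[wait U (wait ∧ ¬send)]]) = {s : some successor in {0, 9}} = {1, 3, 5, 9}
|Sat(EX A[start U A[wait U (wait ∧ ¬send)]])| = |{1, 3, 5, 9}| = 4.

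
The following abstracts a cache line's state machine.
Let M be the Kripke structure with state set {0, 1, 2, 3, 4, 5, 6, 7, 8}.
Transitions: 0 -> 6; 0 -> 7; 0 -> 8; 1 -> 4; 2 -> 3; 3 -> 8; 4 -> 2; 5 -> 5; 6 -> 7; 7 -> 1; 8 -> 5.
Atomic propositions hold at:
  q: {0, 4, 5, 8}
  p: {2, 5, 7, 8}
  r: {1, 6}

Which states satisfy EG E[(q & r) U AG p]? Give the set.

{5, 8}

Sat(q & r) = ∅
AG p: greatest fixpoint, start Z0 = {2, 5, 7, 8}, keep only states in Sat with every successor in Z. Z1 = {5, 8}; fixed.
Sat(AG p) = {5, 8}
E[(q & r) U AG p]: least fixpoint, start Z0 = Sat(AG p) = {5, 8}, add states in Sat(q & r) with some successor in Z. Already a fixed point.
Sat(E[(q & r) U AG p]) = {5, 8}
EG E[(q & r) U AG p]: greatest fixpoint, start Z0 = {5, 8}, keep only states in Sat with some successor in Z. Already a fixed point.
Sat(EG E[(q & r) U AG p]) = {5, 8}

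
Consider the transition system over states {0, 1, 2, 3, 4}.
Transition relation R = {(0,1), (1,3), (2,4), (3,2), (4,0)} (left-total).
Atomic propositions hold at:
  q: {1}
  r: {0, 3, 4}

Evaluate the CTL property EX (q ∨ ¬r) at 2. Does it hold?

Sat(¬r) = {1, 2}
Sat(q ∨ ¬r) = {1, 2}
Sat(EX (q ∨ ¬r)) = {s : some successor in {1, 2}} = {0, 3}
2 ∉ Sat(EX (q ∨ ¬r)) = {0, 3}, so the formula does not hold at 2.

No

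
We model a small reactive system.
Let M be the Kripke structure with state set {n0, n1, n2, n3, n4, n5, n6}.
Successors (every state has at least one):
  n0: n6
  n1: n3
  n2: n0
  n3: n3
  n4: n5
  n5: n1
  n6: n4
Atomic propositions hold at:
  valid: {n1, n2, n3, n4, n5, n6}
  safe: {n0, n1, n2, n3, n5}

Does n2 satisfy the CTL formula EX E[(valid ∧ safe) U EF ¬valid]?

Yes

Sat(valid ∧ safe) = {n1, n2, n3, n5}
Sat(¬valid) = {n0}
EF ¬valid: least fixpoint, start Z0 = {n0}, add states with some successor in Z. Z1 = {n0, n2}; fixed.
Sat(EF ¬valid) = {n0, n2}
E[(valid ∧ safe) U EF ¬valid]: least fixpoint, start Z0 = Sat(EF ¬valid) = {n0, n2}, add states in Sat(valid ∧ safe) with some successor in Z. Already a fixed point.
Sat(E[(valid ∧ safe) U EF ¬valid]) = {n0, n2}
Sat(EX E[(valid ∧ safe) U EF ¬valid]) = {s : some successor in {n0, n2}} = {n2}
n2 ∈ Sat(EX E[(valid ∧ safe) U EF ¬valid]) = {n2}, so the formula holds at n2.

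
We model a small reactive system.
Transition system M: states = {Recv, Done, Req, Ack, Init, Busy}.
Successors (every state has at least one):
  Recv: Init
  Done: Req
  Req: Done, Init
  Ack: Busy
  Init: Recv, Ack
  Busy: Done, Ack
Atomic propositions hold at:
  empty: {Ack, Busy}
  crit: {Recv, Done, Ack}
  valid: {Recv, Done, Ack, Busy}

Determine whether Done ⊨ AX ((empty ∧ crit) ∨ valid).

No

Sat(empty ∧ crit) = {Ack}
Sat((empty ∧ crit) ∨ valid) = {Recv, Done, Ack, Busy}
Sat(AX ((empty ∧ crit) ∨ valid)) = {s : every successor in {Recv, Done, Ack, Busy}} = {Ack, Init, Busy}
Done ∉ Sat(AX ((empty ∧ crit) ∨ valid)) = {Ack, Init, Busy}, so the formula does not hold at Done.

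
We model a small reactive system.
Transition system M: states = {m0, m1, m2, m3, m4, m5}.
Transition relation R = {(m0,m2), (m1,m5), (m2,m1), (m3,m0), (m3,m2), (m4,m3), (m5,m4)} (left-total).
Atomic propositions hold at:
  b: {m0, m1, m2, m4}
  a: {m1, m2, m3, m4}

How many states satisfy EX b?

4

Sat(EX b) = {s : some successor in {m0, m1, m2, m4}} = {m0, m2, m3, m5}
|Sat(EX b)| = |{m0, m2, m3, m5}| = 4.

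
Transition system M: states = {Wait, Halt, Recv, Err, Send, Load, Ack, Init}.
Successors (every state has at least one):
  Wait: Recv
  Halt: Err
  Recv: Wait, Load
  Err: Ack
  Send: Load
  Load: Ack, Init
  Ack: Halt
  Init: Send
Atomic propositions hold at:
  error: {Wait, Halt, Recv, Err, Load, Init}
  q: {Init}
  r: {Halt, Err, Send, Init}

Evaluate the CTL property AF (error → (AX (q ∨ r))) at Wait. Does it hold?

Sat(q ∨ r) = {Halt, Err, Send, Init}
Sat(AX (q ∨ r)) = {s : every successor in {Halt, Err, Send, Init}} = {Halt, Ack, Init}
Sat(error → (AX (q ∨ r))) = {Halt, Send, Ack, Init}
AF (error → (AX (q ∨ r))): least fixpoint, start Z0 = {Halt, Send, Ack, Init}, add states with every successor in Z. Z1 = {Halt, Err, Send, Load, Ack, Init}; fixed.
Sat(AF (error → (AX (q ∨ r)))) = {Halt, Err, Send, Load, Ack, Init}
Wait ∉ Sat(AF (error → (AX (q ∨ r)))) = {Halt, Err, Send, Load, Ack, Init}, so the formula does not hold at Wait.

No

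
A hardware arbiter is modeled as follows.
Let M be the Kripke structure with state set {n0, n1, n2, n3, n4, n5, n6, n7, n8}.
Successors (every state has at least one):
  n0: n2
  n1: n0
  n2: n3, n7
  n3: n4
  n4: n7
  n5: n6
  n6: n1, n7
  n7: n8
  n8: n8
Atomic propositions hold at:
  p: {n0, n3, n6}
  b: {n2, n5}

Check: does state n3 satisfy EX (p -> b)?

Yes

Sat(p -> b) = {n1, n2, n4, n5, n7, n8}
Sat(EX (p -> b)) = {s : some successor in {n1, n2, n4, n5, n7, n8}} = {n0, n2, n3, n4, n6, n7, n8}
n3 ∈ Sat(EX (p -> b)) = {n0, n2, n3, n4, n6, n7, n8}, so the formula holds at n3.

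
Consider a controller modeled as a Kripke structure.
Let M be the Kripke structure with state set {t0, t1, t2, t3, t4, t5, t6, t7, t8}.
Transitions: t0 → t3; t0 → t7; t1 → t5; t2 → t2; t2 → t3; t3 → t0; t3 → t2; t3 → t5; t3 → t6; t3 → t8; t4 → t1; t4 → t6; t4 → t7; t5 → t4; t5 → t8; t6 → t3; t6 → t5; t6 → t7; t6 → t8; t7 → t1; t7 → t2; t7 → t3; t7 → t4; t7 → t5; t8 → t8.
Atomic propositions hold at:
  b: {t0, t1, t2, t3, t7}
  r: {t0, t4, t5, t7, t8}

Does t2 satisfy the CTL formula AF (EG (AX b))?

Sat(AX b) = {s : every successor in {t0, t1, t2, t3, t7}} = {t0, t2}
EG (AX b): greatest fixpoint, start Z0 = {t0, t2}, keep only states in Sat with some successor in Z. Z1 = {t2}; fixed.
Sat(EG (AX b)) = {t2}
AF (EG (AX b)): least fixpoint, start Z0 = {t2}, add states with every successor in Z. Already a fixed point.
Sat(AF (EG (AX b))) = {t2}
t2 ∈ Sat(AF (EG (AX b))) = {t2}, so the formula holds at t2.

Yes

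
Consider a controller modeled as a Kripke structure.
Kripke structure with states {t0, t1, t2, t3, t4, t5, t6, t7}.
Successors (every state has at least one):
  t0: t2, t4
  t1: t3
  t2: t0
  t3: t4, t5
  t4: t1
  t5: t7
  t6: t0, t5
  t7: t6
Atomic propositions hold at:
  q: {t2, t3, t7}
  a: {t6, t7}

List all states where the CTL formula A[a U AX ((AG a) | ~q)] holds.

AG a: greatest fixpoint, start Z0 = {t6, t7}, keep only states in Sat with every successor in Z. Z1 = {t7}; Z2 = ∅; fixed.
Sat(AG a) = ∅
Sat(~q) = {t0, t1, t4, t5, t6}
Sat((AG a) | ~q) = {t0, t1, t4, t5, t6}
Sat(AX ((AG a) | ~q)) = {s : every successor in {t0, t1, t4, t5, t6}} = {t2, t3, t4, t6, t7}
A[a U AX ((AG a) | ~q)]: least fixpoint, start Z0 = Sat(AX ((AG a) | ~q)) = {t2, t3, t4, t6, t7}, add states in Sat(a) with every successor in Z. Already a fixed point.
Sat(A[a U AX ((AG a) | ~q)]) = {t2, t3, t4, t6, t7}

{t2, t3, t4, t6, t7}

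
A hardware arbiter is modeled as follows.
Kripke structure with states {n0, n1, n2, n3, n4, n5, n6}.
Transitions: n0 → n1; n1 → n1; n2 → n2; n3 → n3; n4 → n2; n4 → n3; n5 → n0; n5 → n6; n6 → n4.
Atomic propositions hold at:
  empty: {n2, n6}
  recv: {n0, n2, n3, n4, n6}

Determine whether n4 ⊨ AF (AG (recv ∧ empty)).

No

Sat(recv ∧ empty) = {n2, n6}
AG (recv ∧ empty): greatest fixpoint, start Z0 = {n2, n6}, keep only states in Sat with every successor in Z. Z1 = {n2}; fixed.
Sat(AG (recv ∧ empty)) = {n2}
AF (AG (recv ∧ empty)): least fixpoint, start Z0 = {n2}, add states with every successor in Z. Already a fixed point.
Sat(AF (AG (recv ∧ empty))) = {n2}
n4 ∉ Sat(AF (AG (recv ∧ empty))) = {n2}, so the formula does not hold at n4.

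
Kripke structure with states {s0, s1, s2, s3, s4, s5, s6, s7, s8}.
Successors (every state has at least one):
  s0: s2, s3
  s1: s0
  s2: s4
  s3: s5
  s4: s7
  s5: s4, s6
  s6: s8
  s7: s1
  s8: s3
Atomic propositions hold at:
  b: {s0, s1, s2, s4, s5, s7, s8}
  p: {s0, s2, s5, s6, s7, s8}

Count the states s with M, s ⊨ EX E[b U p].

8

E[b U p]: least fixpoint, start Z0 = Sat(p) = {s0, s2, s5, s6, s7, s8}, add states in Sat(b) with some successor in Z. Z1 = {s0, s1, s2, s4, s5, s6, s7, s8}; fixed.
Sat(E[b U p]) = {s0, s1, s2, s4, s5, s6, s7, s8}
Sat(EX E[b U p]) = {s : some successor in {s0, s1, s2, s4, s5, s6, s7, s8}} = {s0, s1, s2, s3, s4, s5, s6, s7}
|Sat(EX E[b U p])| = |{s0, s1, s2, s3, s4, s5, s6, s7}| = 8.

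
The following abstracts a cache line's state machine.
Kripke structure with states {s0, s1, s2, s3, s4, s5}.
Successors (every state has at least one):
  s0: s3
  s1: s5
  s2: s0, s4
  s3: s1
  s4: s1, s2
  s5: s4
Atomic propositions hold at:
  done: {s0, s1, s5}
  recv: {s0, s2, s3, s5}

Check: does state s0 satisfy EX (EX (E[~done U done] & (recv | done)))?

Yes

Sat(~done) = {s2, s3, s4}
E[~done U done]: least fixpoint, start Z0 = Sat(done) = {s0, s1, s5}, add states in Sat(~done) with some successor in Z. Z1 = {s0, s1, s2, s3, s4, s5}; fixed.
Sat(E[~done U done]) = {s0, s1, s2, s3, s4, s5}
Sat(recv | done) = {s0, s1, s2, s3, s5}
Sat(E[~done U done] & (recv | done)) = {s0, s1, s2, s3, s5}
Sat(EX (E[~done U done] & (recv | done))) = {s : some successor in {s0, s1, s2, s3, s5}} = {s0, s1, s2, s3, s4}
Sat(EX (EX (E[~done U done] & (recv | done)))) = {s : some successor in {s0, s1, s2, s3, s4}} = {s0, s2, s3, s4, s5}
s0 ∈ Sat(EX (EX (E[~done U done] & (recv | done)))) = {s0, s2, s3, s4, s5}, so the formula holds at s0.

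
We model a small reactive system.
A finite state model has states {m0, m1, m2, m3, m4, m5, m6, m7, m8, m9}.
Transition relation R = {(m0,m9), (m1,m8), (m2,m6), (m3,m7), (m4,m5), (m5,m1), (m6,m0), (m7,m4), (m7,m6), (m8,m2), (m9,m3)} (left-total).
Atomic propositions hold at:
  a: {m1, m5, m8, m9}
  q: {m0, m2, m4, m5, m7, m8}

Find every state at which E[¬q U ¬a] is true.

Sat(¬q) = {m1, m3, m6, m9}
Sat(¬a) = {m0, m2, m3, m4, m6, m7}
E[¬q U ¬a]: least fixpoint, start Z0 = Sat(¬a) = {m0, m2, m3, m4, m6, m7}, add states in Sat(¬q) with some successor in Z. Z1 = {m0, m2, m3, m4, m6, m7, m9}; fixed.
Sat(E[¬q U ¬a]) = {m0, m2, m3, m4, m6, m7, m9}

{m0, m2, m3, m4, m6, m7, m9}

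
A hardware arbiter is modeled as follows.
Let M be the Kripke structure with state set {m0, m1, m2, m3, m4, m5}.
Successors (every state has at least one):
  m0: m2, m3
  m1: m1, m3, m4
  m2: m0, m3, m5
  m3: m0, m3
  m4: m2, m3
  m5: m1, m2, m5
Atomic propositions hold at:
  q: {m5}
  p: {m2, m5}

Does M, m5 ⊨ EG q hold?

EG q: greatest fixpoint, start Z0 = {m5}, keep only states in Sat with some successor in Z. Already a fixed point.
Sat(EG q) = {m5}
m5 ∈ Sat(EG q) = {m5}, so the formula holds at m5.

Yes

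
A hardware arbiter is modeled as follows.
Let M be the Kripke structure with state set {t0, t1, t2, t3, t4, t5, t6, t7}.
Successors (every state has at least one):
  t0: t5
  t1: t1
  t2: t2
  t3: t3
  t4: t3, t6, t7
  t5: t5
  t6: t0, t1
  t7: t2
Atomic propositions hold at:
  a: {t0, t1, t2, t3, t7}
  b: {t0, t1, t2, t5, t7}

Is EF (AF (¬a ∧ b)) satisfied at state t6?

Sat(¬a) = {t4, t5, t6}
Sat(¬a ∧ b) = {t5}
AF (¬a ∧ b): least fixpoint, start Z0 = {t5}, add states with every successor in Z. Z1 = {t0, t5}; fixed.
Sat(AF (¬a ∧ b)) = {t0, t5}
EF (AF (¬a ∧ b)): least fixpoint, start Z0 = {t0, t5}, add states with some successor in Z. Z1 = {t0, t5, t6}; Z2 = {t0, t4, t5, t6}; fixed.
Sat(EF (AF (¬a ∧ b))) = {t0, t4, t5, t6}
t6 ∈ Sat(EF (AF (¬a ∧ b))) = {t0, t4, t5, t6}, so the formula holds at t6.

Yes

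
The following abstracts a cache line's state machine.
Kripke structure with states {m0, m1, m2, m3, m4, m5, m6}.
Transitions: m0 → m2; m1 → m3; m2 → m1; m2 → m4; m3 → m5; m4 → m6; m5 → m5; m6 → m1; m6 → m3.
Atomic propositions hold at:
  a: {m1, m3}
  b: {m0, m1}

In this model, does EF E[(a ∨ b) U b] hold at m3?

No

Sat(a ∨ b) = {m0, m1, m3}
E[(a ∨ b) U b]: least fixpoint, start Z0 = Sat(b) = {m0, m1}, add states in Sat(a ∨ b) with some successor in Z. Already a fixed point.
Sat(E[(a ∨ b) U b]) = {m0, m1}
EF E[(a ∨ b) U b]: least fixpoint, start Z0 = {m0, m1}, add states with some successor in Z. Z1 = {m0, m1, m2, m6}; Z2 = {m0, m1, m2, m4, m6}; fixed.
Sat(EF E[(a ∨ b) U b]) = {m0, m1, m2, m4, m6}
m3 ∉ Sat(EF E[(a ∨ b) U b]) = {m0, m1, m2, m4, m6}, so the formula does not hold at m3.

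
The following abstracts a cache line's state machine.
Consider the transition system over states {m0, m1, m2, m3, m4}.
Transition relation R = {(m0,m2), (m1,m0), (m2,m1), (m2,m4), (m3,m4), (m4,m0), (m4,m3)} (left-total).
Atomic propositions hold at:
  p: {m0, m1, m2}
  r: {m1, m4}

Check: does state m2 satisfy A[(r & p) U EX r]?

Sat(r & p) = {m1}
Sat(EX r) = {s : some successor in {m1, m4}} = {m2, m3}
A[(r & p) U EX r]: least fixpoint, start Z0 = Sat(EX r) = {m2, m3}, add states in Sat(r & p) with every successor in Z. Already a fixed point.
Sat(A[(r & p) U EX r]) = {m2, m3}
m2 ∈ Sat(A[(r & p) U EX r]) = {m2, m3}, so the formula holds at m2.

Yes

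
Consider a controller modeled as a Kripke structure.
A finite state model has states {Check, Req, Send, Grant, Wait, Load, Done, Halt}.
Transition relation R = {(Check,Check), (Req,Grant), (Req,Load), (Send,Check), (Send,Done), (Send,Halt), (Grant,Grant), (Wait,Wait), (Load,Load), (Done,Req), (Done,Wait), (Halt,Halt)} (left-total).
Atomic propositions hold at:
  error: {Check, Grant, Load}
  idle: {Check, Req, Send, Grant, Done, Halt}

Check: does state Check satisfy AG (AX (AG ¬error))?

Sat(¬error) = {Req, Send, Wait, Done, Halt}
AG ¬error: greatest fixpoint, start Z0 = {Req, Send, Wait, Done, Halt}, keep only states in Sat with every successor in Z. Z1 = {Wait, Done, Halt}; Z2 = {Wait, Halt}; fixed.
Sat(AG ¬error) = {Wait, Halt}
Sat(AX (AG ¬error)) = {s : every successor in {Wait, Halt}} = {Wait, Halt}
AG (AX (AG ¬error)): greatest fixpoint, start Z0 = {Wait, Halt}, keep only states in Sat with every successor in Z. Already a fixed point.
Sat(AG (AX (AG ¬error))) = {Wait, Halt}
Check ∉ Sat(AG (AX (AG ¬error))) = {Wait, Halt}, so the formula does not hold at Check.

No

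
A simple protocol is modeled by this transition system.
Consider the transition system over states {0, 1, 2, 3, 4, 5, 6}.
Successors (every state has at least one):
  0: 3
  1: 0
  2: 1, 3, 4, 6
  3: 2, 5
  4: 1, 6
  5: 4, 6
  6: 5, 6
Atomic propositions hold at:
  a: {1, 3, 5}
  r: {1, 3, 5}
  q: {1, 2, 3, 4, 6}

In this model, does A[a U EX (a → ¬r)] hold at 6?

Yes

Sat(¬r) = {0, 2, 4, 6}
Sat(a → ¬r) = {0, 2, 4, 6}
Sat(EX (a → ¬r)) = {s : some successor in {0, 2, 4, 6}} = {1, 2, 3, 4, 5, 6}
A[a U EX (a → ¬r)]: least fixpoint, start Z0 = Sat(EX (a → ¬r)) = {1, 2, 3, 4, 5, 6}, add states in Sat(a) with every successor in Z. Already a fixed point.
Sat(A[a U EX (a → ¬r)]) = {1, 2, 3, 4, 5, 6}
6 ∈ Sat(A[a U EX (a → ¬r)]) = {1, 2, 3, 4, 5, 6}, so the formula holds at 6.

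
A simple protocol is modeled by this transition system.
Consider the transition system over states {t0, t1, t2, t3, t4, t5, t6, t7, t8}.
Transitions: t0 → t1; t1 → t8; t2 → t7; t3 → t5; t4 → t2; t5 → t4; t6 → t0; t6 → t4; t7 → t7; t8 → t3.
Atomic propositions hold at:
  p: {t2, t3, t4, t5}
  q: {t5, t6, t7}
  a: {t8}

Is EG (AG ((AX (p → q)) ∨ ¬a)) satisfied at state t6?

Sat(p → q) = {t0, t1, t5, t6, t7, t8}
Sat(AX (p → q)) = {s : every successor in {t0, t1, t5, t6, t7, t8}} = {t0, t1, t2, t3, t7}
Sat(¬a) = {t0, t1, t2, t3, t4, t5, t6, t7}
Sat((AX (p → q)) ∨ ¬a) = {t0, t1, t2, t3, t4, t5, t6, t7}
AG ((AX (p → q)) ∨ ¬a): greatest fixpoint, start Z0 = {t0, t1, t2, t3, t4, t5, t6, t7}, keep only states in Sat with every successor in Z. Z1 = {t0, t2, t3, t4, t5, t6, t7}; Z2 = {t2, t3, t4, t5, t6, t7}; Z3 = {t2, t3, t4, t5, t7}; fixed.
Sat(AG ((AX (p → q)) ∨ ¬a)) = {t2, t3, t4, t5, t7}
EG (AG ((AX (p → q)) ∨ ¬a)): greatest fixpoint, start Z0 = {t2, t3, t4, t5, t7}, keep only states in Sat with some successor in Z. Already a fixed point.
Sat(EG (AG ((AX (p → q)) ∨ ¬a))) = {t2, t3, t4, t5, t7}
t6 ∉ Sat(EG (AG ((AX (p → q)) ∨ ¬a))) = {t2, t3, t4, t5, t7}, so the formula does not hold at t6.

No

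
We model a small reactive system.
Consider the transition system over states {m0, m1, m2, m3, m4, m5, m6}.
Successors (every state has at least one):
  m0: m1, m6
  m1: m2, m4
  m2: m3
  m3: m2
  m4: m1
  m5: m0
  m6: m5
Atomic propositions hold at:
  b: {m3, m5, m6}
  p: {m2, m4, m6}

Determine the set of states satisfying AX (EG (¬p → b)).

Sat(¬p) = {m0, m1, m3, m5}
Sat(¬p → b) = {m2, m3, m4, m5, m6}
EG (¬p → b): greatest fixpoint, start Z0 = {m2, m3, m4, m5, m6}, keep only states in Sat with some successor in Z. Z1 = {m2, m3, m6}; Z2 = {m2, m3}; fixed.
Sat(EG (¬p → b)) = {m2, m3}
Sat(AX (EG (¬p → b))) = {s : every successor in {m2, m3}} = {m2, m3}

{m2, m3}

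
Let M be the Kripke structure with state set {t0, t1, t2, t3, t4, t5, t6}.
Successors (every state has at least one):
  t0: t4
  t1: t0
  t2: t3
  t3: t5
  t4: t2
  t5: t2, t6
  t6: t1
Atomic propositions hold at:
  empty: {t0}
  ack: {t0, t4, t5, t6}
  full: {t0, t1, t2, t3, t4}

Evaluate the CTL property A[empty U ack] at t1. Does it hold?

No

A[empty U ack]: least fixpoint, start Z0 = Sat(ack) = {t0, t4, t5, t6}, add states in Sat(empty) with every successor in Z. Already a fixed point.
Sat(A[empty U ack]) = {t0, t4, t5, t6}
t1 ∉ Sat(A[empty U ack]) = {t0, t4, t5, t6}, so the formula does not hold at t1.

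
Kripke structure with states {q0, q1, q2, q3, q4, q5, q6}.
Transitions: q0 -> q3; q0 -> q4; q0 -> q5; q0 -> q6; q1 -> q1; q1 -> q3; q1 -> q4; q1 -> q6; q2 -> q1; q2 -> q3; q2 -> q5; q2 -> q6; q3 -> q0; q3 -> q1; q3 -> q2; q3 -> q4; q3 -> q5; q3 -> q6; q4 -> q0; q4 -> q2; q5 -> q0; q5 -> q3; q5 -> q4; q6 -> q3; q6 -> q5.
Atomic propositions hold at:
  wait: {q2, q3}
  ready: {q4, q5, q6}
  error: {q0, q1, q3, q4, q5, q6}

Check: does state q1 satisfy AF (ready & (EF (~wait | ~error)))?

Sat(~wait) = {q0, q1, q4, q5, q6}
Sat(~error) = {q2}
Sat(~wait | ~error) = {q0, q1, q2, q4, q5, q6}
EF (~wait | ~error): least fixpoint, start Z0 = {q0, q1, q2, q4, q5, q6}, add states with some successor in Z. Z1 = {q0, q1, q2, q3, q4, q5, q6}; fixed.
Sat(EF (~wait | ~error)) = {q0, q1, q2, q3, q4, q5, q6}
Sat(ready & (EF (~wait | ~error))) = {q4, q5, q6}
AF (ready & (EF (~wait | ~error))): least fixpoint, start Z0 = {q4, q5, q6}, add states with every successor in Z. Already a fixed point.
Sat(AF (ready & (EF (~wait | ~error)))) = {q4, q5, q6}
q1 ∉ Sat(AF (ready & (EF (~wait | ~error)))) = {q4, q5, q6}, so the formula does not hold at q1.

No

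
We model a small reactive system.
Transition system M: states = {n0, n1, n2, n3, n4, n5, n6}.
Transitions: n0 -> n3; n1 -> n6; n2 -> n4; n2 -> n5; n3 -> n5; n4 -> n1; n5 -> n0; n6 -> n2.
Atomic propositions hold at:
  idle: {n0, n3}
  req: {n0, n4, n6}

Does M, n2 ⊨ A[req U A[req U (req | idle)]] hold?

No

Sat(req | idle) = {n0, n3, n4, n6}
A[req U (req | idle)]: least fixpoint, start Z0 = Sat((req | idle)) = {n0, n3, n4, n6}, add states in Sat(req) with every successor in Z. Already a fixed point.
Sat(A[req U (req | idle)]) = {n0, n3, n4, n6}
A[req U A[req U (req | idle)]]: least fixpoint, start Z0 = Sat(A[req U (req | idle)]) = {n0, n3, n4, n6}, add states in Sat(req) with every successor in Z. Already a fixed point.
Sat(A[req U A[req U (req | idle)]]) = {n0, n3, n4, n6}
n2 ∉ Sat(A[req U A[req U (req | idle)]]) = {n0, n3, n4, n6}, so the formula does not hold at n2.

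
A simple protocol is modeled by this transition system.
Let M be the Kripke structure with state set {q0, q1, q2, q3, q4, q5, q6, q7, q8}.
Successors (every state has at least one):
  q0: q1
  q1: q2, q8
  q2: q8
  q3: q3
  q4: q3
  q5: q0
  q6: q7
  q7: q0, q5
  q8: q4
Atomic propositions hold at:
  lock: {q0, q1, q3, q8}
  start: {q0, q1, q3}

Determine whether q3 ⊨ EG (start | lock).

Sat(start | lock) = {q0, q1, q3, q8}
EG (start | lock): greatest fixpoint, start Z0 = {q0, q1, q3, q8}, keep only states in Sat with some successor in Z. Z1 = {q0, q1, q3}; Z2 = {q0, q3}; Z3 = {q3}; fixed.
Sat(EG (start | lock)) = {q3}
q3 ∈ Sat(EG (start | lock)) = {q3}, so the formula holds at q3.

Yes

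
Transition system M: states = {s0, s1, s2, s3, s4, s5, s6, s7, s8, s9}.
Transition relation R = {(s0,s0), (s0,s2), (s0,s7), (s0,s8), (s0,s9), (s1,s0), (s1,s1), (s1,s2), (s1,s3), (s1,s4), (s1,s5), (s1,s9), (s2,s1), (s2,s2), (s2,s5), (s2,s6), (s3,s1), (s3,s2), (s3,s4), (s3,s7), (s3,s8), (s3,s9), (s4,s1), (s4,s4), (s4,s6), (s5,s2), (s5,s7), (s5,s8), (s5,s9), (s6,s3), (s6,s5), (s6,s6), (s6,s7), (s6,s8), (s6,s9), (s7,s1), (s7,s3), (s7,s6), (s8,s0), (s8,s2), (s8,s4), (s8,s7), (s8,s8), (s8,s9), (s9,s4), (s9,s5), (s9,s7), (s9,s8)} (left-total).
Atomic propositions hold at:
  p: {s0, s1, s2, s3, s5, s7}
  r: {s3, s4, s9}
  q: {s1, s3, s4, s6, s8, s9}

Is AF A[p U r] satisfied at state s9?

A[p U r]: least fixpoint, start Z0 = Sat(r) = {s3, s4, s9}, add states in Sat(p) with every successor in Z. Already a fixed point.
Sat(A[p U r]) = {s3, s4, s9}
AF A[p U r]: least fixpoint, start Z0 = {s3, s4, s9}, add states with every successor in Z. Already a fixed point.
Sat(AF A[p U r]) = {s3, s4, s9}
s9 ∈ Sat(AF A[p U r]) = {s3, s4, s9}, so the formula holds at s9.

Yes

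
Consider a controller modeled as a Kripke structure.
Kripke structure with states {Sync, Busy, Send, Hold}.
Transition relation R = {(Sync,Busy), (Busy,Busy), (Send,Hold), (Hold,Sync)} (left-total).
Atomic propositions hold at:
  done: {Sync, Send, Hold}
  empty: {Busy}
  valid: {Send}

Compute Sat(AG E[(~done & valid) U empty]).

Sat(~done) = {Busy}
Sat(~done & valid) = ∅
E[(~done & valid) U empty]: least fixpoint, start Z0 = Sat(empty) = {Busy}, add states in Sat(~done & valid) with some successor in Z. Already a fixed point.
Sat(E[(~done & valid) U empty]) = {Busy}
AG E[(~done & valid) U empty]: greatest fixpoint, start Z0 = {Busy}, keep only states in Sat with every successor in Z. Already a fixed point.
Sat(AG E[(~done & valid) U empty]) = {Busy}

{Busy}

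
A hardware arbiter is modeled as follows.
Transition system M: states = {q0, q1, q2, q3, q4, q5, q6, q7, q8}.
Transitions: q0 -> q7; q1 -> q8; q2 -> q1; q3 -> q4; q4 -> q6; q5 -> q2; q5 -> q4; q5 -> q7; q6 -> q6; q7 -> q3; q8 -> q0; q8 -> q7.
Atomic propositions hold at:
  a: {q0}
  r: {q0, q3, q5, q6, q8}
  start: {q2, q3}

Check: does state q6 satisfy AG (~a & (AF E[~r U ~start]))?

Sat(~a) = {q1, q2, q3, q4, q5, q6, q7, q8}
Sat(~r) = {q1, q2, q4, q7}
Sat(~start) = {q0, q1, q4, q5, q6, q7, q8}
E[~r U ~start]: least fixpoint, start Z0 = Sat(~start) = {q0, q1, q4, q5, q6, q7, q8}, add states in Sat(~r) with some successor in Z. Z1 = {q0, q1, q2, q4, q5, q6, q7, q8}; fixed.
Sat(E[~r U ~start]) = {q0, q1, q2, q4, q5, q6, q7, q8}
AF E[~r U ~start]: least fixpoint, start Z0 = {q0, q1, q2, q4, q5, q6, q7, q8}, add states with every successor in Z. Z1 = {q0, q1, q2, q3, q4, q5, q6, q7, q8}; fixed.
Sat(AF E[~r U ~start]) = {q0, q1, q2, q3, q4, q5, q6, q7, q8}
Sat(~a & (AF E[~r U ~start])) = {q1, q2, q3, q4, q5, q6, q7, q8}
AG (~a & (AF E[~r U ~start])): greatest fixpoint, start Z0 = {q1, q2, q3, q4, q5, q6, q7, q8}, keep only states in Sat with every successor in Z. Z1 = {q1, q2, q3, q4, q5, q6, q7}; Z2 = {q2, q3, q4, q5, q6, q7}; Z3 = {q3, q4, q5, q6, q7}; Z4 = {q3, q4, q6, q7}; fixed.
Sat(AG (~a & (AF E[~r U ~start]))) = {q3, q4, q6, q7}
q6 ∈ Sat(AG (~a & (AF E[~r U ~start]))) = {q3, q4, q6, q7}, so the formula holds at q6.

Yes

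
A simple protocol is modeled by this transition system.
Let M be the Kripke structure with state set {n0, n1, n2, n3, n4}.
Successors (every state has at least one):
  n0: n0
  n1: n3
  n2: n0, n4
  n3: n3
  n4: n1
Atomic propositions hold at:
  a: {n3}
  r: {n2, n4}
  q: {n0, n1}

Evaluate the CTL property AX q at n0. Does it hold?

Sat(AX q) = {s : every successor in {n0, n1}} = {n0, n4}
n0 ∈ Sat(AX q) = {n0, n4}, so the formula holds at n0.

Yes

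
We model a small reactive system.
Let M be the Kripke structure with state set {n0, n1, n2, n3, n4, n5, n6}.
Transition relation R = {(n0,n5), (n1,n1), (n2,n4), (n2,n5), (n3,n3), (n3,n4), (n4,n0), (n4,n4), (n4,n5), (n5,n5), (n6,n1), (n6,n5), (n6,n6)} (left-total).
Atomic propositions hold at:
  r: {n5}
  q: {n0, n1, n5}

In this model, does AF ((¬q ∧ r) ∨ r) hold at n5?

Yes

Sat(¬q) = {n2, n3, n4, n6}
Sat(¬q ∧ r) = ∅
Sat((¬q ∧ r) ∨ r) = {n5}
AF ((¬q ∧ r) ∨ r): least fixpoint, start Z0 = {n5}, add states with every successor in Z. Z1 = {n0, n5}; fixed.
Sat(AF ((¬q ∧ r) ∨ r)) = {n0, n5}
n5 ∈ Sat(AF ((¬q ∧ r) ∨ r)) = {n0, n5}, so the formula holds at n5.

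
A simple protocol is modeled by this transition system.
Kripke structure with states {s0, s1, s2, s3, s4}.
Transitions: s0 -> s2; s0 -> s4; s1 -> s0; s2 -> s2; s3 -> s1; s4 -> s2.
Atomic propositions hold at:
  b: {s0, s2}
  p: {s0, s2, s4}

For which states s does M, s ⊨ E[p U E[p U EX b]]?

Sat(EX b) = {s : some successor in {s0, s2}} = {s0, s1, s2, s4}
E[p U EX b]: least fixpoint, start Z0 = Sat(EX b) = {s0, s1, s2, s4}, add states in Sat(p) with some successor in Z. Already a fixed point.
Sat(E[p U EX b]) = {s0, s1, s2, s4}
E[p U E[p U EX b]]: least fixpoint, start Z0 = Sat(E[p U EX b]) = {s0, s1, s2, s4}, add states in Sat(p) with some successor in Z. Already a fixed point.
Sat(E[p U E[p U EX b]]) = {s0, s1, s2, s4}

{s0, s1, s2, s4}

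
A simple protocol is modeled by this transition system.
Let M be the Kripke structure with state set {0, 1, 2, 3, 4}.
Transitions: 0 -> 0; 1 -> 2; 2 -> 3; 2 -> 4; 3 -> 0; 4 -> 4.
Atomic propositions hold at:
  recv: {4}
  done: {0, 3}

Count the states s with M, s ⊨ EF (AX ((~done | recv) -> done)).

Sat(~done) = {1, 2, 4}
Sat(~done | recv) = {1, 2, 4}
Sat((~done | recv) -> done) = {0, 3}
Sat(AX ((~done | recv) -> done)) = {s : every successor in {0, 3}} = {0, 3}
EF (AX ((~done | recv) -> done)): least fixpoint, start Z0 = {0, 3}, add states with some successor in Z. Z1 = {0, 2, 3}; Z2 = {0, 1, 2, 3}; fixed.
Sat(EF (AX ((~done | recv) -> done))) = {0, 1, 2, 3}
|Sat(EF (AX ((~done | recv) -> done)))| = |{0, 1, 2, 3}| = 4.

4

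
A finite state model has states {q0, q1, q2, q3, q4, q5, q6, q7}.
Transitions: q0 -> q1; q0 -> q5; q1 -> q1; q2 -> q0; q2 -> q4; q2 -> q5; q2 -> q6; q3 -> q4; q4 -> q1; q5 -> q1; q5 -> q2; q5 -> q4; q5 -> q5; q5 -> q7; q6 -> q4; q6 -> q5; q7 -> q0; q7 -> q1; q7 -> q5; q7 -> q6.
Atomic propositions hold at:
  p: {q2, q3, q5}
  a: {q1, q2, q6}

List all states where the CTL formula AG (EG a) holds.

{q1}

EG a: greatest fixpoint, start Z0 = {q1, q2, q6}, keep only states in Sat with some successor in Z. Z1 = {q1, q2}; Z2 = {q1}; fixed.
Sat(EG a) = {q1}
AG (EG a): greatest fixpoint, start Z0 = {q1}, keep only states in Sat with every successor in Z. Already a fixed point.
Sat(AG (EG a)) = {q1}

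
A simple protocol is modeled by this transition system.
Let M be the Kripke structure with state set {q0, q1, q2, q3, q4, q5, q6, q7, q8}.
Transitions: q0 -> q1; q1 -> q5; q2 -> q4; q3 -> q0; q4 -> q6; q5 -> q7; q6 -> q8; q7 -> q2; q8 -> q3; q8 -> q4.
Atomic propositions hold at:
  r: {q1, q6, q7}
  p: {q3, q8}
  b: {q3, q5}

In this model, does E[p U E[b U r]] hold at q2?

No

E[b U r]: least fixpoint, start Z0 = Sat(r) = {q1, q6, q7}, add states in Sat(b) with some successor in Z. Z1 = {q1, q5, q6, q7}; fixed.
Sat(E[b U r]) = {q1, q5, q6, q7}
E[p U E[b U r]]: least fixpoint, start Z0 = Sat(E[b U r]) = {q1, q5, q6, q7}, add states in Sat(p) with some successor in Z. Already a fixed point.
Sat(E[p U E[b U r]]) = {q1, q5, q6, q7}
q2 ∉ Sat(E[p U E[b U r]]) = {q1, q5, q6, q7}, so the formula does not hold at q2.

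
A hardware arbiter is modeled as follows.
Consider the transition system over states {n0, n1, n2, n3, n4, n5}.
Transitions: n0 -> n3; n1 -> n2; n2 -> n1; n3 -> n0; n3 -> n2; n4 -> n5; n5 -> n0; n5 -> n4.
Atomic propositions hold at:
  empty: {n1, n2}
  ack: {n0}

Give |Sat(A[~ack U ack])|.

1

Sat(~ack) = {n1, n2, n3, n4, n5}
A[~ack U ack]: least fixpoint, start Z0 = Sat(ack) = {n0}, add states in Sat(~ack) with every successor in Z. Already a fixed point.
Sat(A[~ack U ack]) = {n0}
|Sat(A[~ack U ack])| = |{n0}| = 1.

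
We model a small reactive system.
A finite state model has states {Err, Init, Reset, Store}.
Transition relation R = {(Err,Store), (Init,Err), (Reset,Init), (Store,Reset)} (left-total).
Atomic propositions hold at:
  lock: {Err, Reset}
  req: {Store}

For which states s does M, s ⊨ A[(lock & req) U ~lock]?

{Init, Store}

Sat(lock & req) = ∅
Sat(~lock) = {Init, Store}
A[(lock & req) U ~lock]: least fixpoint, start Z0 = Sat(~lock) = {Init, Store}, add states in Sat(lock & req) with every successor in Z. Already a fixed point.
Sat(A[(lock & req) U ~lock]) = {Init, Store}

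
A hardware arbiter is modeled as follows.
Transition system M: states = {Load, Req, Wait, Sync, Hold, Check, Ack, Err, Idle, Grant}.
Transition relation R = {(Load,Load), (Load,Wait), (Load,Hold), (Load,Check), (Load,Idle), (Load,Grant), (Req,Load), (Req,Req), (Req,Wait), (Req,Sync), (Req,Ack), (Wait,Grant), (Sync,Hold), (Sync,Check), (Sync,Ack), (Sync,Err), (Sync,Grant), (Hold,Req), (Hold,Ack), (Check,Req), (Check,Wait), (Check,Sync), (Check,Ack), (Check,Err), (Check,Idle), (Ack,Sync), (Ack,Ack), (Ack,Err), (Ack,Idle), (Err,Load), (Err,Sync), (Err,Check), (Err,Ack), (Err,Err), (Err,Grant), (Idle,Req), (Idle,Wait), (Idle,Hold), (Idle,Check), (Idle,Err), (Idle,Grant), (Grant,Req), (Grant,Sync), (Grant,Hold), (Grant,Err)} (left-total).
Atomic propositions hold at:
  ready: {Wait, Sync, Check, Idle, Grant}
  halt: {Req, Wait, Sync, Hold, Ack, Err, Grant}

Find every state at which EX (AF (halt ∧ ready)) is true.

Sat(halt ∧ ready) = {Wait, Sync, Grant}
AF (halt ∧ ready): least fixpoint, start Z0 = {Wait, Sync, Grant}, add states with every successor in Z. Already a fixed point.
Sat(AF (halt ∧ ready)) = {Wait, Sync, Grant}
Sat(EX (AF (halt ∧ ready))) = {s : some successor in {Wait, Sync, Grant}} = {Load, Req, Wait, Sync, Check, Ack, Err, Idle, Grant}

{Load, Req, Wait, Sync, Check, Ack, Err, Idle, Grant}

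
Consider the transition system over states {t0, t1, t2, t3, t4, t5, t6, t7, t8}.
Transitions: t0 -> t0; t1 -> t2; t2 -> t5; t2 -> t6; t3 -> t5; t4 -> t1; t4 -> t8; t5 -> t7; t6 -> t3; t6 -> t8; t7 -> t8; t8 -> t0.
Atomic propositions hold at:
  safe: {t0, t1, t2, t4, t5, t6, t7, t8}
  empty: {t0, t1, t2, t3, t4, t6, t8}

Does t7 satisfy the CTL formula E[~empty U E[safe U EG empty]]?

Sat(~empty) = {t5, t7}
EG empty: greatest fixpoint, start Z0 = {t0, t1, t2, t3, t4, t6, t8}, keep only states in Sat with some successor in Z. Z1 = {t0, t1, t2, t4, t6, t8}; fixed.
Sat(EG empty) = {t0, t1, t2, t4, t6, t8}
E[safe U EG empty]: least fixpoint, start Z0 = Sat(EG empty) = {t0, t1, t2, t4, t6, t8}, add states in Sat(safe) with some successor in Z. Z1 = {t0, t1, t2, t4, t6, t7, t8}; Z2 = {t0, t1, t2, t4, t5, t6, t7, t8}; fixed.
Sat(E[safe U EG empty]) = {t0, t1, t2, t4, t5, t6, t7, t8}
E[~empty U E[safe U EG empty]]: least fixpoint, start Z0 = Sat(E[safe U EG empty]) = {t0, t1, t2, t4, t5, t6, t7, t8}, add states in Sat(~empty) with some successor in Z. Already a fixed point.
Sat(E[~empty U E[safe U EG empty]]) = {t0, t1, t2, t4, t5, t6, t7, t8}
t7 ∈ Sat(E[~empty U E[safe U EG empty]]) = {t0, t1, t2, t4, t5, t6, t7, t8}, so the formula holds at t7.

Yes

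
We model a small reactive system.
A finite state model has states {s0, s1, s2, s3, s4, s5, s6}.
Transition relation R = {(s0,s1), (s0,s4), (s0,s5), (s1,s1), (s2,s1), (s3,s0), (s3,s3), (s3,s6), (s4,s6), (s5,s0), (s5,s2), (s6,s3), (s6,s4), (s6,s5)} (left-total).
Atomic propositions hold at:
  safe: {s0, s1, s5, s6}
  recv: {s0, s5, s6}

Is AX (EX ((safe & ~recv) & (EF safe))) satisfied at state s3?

No

Sat(~recv) = {s1, s2, s3, s4}
Sat(safe & ~recv) = {s1}
EF safe: least fixpoint, start Z0 = {s0, s1, s5, s6}, add states with some successor in Z. Z1 = {s0, s1, s2, s3, s4, s5, s6}; fixed.
Sat(EF safe) = {s0, s1, s2, s3, s4, s5, s6}
Sat((safe & ~recv) & (EF safe)) = {s1}
Sat(EX ((safe & ~recv) & (EF safe))) = {s : some successor in {s1}} = {s0, s1, s2}
Sat(AX (EX ((safe & ~recv) & (EF safe)))) = {s : every successor in {s0, s1, s2}} = {s1, s2, s5}
s3 ∉ Sat(AX (EX ((safe & ~recv) & (EF safe)))) = {s1, s2, s5}, so the formula does not hold at s3.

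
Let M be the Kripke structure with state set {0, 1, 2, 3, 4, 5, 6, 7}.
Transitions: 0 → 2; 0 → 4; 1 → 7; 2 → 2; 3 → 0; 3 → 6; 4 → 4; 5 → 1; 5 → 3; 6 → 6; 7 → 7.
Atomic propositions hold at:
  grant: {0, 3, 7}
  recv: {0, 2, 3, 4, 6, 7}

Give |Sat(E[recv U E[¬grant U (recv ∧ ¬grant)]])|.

5

Sat(¬grant) = {1, 2, 4, 5, 6}
Sat(recv ∧ ¬grant) = {2, 4, 6}
E[¬grant U (recv ∧ ¬grant)]: least fixpoint, start Z0 = Sat((recv ∧ ¬grant)) = {2, 4, 6}, add states in Sat(¬grant) with some successor in Z. Already a fixed point.
Sat(E[¬grant U (recv ∧ ¬grant)]) = {2, 4, 6}
E[recv U E[¬grant U (recv ∧ ¬grant)]]: least fixpoint, start Z0 = Sat(E[¬grant U (recv ∧ ¬grant)]) = {2, 4, 6}, add states in Sat(recv) with some successor in Z. Z1 = {0, 2, 3, 4, 6}; fixed.
Sat(E[recv U E[¬grant U (recv ∧ ¬grant)]]) = {0, 2, 3, 4, 6}
|Sat(E[recv U E[¬grant U (recv ∧ ¬grant)]])| = |{0, 2, 3, 4, 6}| = 5.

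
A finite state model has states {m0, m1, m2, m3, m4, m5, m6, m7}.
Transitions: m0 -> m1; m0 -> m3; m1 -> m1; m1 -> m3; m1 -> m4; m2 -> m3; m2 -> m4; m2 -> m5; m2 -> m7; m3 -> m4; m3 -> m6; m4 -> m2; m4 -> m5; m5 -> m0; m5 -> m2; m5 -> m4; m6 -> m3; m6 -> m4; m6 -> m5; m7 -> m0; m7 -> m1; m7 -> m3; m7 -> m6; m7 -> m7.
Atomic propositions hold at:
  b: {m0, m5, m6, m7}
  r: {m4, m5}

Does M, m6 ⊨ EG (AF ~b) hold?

Sat(~b) = {m1, m2, m3, m4}
AF ~b: least fixpoint, start Z0 = {m1, m2, m3, m4}, add states with every successor in Z. Z1 = {m0, m1, m2, m3, m4}; Z2 = {m0, m1, m2, m3, m4, m5}; Z3 = {m0, m1, m2, m3, m4, m5, m6}; fixed.
Sat(AF ~b) = {m0, m1, m2, m3, m4, m5, m6}
EG (AF ~b): greatest fixpoint, start Z0 = {m0, m1, m2, m3, m4, m5, m6}, keep only states in Sat with some successor in Z. Already a fixed point.
Sat(EG (AF ~b)) = {m0, m1, m2, m3, m4, m5, m6}
m6 ∈ Sat(EG (AF ~b)) = {m0, m1, m2, m3, m4, m5, m6}, so the formula holds at m6.

Yes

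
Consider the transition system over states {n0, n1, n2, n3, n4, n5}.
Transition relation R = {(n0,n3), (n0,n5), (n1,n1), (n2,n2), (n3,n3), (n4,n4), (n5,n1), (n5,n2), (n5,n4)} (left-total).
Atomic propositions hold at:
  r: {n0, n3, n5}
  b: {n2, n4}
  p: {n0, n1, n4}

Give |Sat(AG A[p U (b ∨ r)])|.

3

Sat(b ∨ r) = {n0, n2, n3, n4, n5}
A[p U (b ∨ r)]: least fixpoint, start Z0 = Sat((b ∨ r)) = {n0, n2, n3, n4, n5}, add states in Sat(p) with every successor in Z. Already a fixed point.
Sat(A[p U (b ∨ r)]) = {n0, n2, n3, n4, n5}
AG A[p U (b ∨ r)]: greatest fixpoint, start Z0 = {n0, n2, n3, n4, n5}, keep only states in Sat with every successor in Z. Z1 = {n0, n2, n3, n4}; Z2 = {n2, n3, n4}; fixed.
Sat(AG A[p U (b ∨ r)]) = {n2, n3, n4}
|Sat(AG A[p U (b ∨ r)])| = |{n2, n3, n4}| = 3.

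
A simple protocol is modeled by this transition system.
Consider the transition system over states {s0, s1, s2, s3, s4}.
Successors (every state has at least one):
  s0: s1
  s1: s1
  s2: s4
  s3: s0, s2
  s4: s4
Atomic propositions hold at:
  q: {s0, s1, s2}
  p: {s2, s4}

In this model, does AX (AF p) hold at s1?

No

AF p: least fixpoint, start Z0 = {s2, s4}, add states with every successor in Z. Already a fixed point.
Sat(AF p) = {s2, s4}
Sat(AX (AF p)) = {s : every successor in {s2, s4}} = {s2, s4}
s1 ∉ Sat(AX (AF p)) = {s2, s4}, so the formula does not hold at s1.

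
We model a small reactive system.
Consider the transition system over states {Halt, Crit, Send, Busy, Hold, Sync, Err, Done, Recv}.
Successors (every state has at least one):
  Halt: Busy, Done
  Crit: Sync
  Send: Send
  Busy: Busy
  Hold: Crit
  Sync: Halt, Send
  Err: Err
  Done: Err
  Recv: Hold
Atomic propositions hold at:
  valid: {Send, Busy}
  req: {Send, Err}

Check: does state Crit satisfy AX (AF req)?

AF req: least fixpoint, start Z0 = {Send, Err}, add states with every successor in Z. Z1 = {Send, Err, Done}; fixed.
Sat(AF req) = {Send, Err, Done}
Sat(AX (AF req)) = {s : every successor in {Send, Err, Done}} = {Send, Err, Done}
Crit ∉ Sat(AX (AF req)) = {Send, Err, Done}, so the formula does not hold at Crit.

No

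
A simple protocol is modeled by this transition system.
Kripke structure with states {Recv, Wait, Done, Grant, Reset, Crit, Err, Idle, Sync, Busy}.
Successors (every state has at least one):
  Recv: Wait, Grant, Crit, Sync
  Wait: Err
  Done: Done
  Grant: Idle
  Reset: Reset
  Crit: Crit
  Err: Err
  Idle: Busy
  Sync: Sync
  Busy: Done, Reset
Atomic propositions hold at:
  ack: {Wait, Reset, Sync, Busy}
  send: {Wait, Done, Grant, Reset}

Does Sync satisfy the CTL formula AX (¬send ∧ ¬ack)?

No

Sat(¬send) = {Recv, Crit, Err, Idle, Sync, Busy}
Sat(¬ack) = {Recv, Done, Grant, Crit, Err, Idle}
Sat(¬send ∧ ¬ack) = {Recv, Crit, Err, Idle}
Sat(AX (¬send ∧ ¬ack)) = {s : every successor in {Recv, Crit, Err, Idle}} = {Wait, Grant, Crit, Err}
Sync ∉ Sat(AX (¬send ∧ ¬ack)) = {Wait, Grant, Crit, Err}, so the formula does not hold at Sync.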